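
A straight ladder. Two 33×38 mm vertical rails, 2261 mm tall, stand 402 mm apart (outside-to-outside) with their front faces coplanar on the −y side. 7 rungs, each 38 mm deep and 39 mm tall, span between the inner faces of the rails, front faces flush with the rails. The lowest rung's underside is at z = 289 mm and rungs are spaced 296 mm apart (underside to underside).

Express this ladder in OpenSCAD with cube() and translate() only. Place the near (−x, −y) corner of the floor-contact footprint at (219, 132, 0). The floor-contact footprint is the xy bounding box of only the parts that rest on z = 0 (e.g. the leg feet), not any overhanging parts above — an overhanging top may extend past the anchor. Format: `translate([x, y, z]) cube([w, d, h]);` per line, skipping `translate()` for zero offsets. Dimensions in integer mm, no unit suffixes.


// rung span = 402 - 2*33 = 336
// rung[k] z = 289 + k*296
translate([219, 132, 0]) cube([33, 38, 2261]);
translate([588, 132, 0]) cube([33, 38, 2261]);
translate([252, 132, 289]) cube([336, 38, 39]);
translate([252, 132, 585]) cube([336, 38, 39]);
translate([252, 132, 881]) cube([336, 38, 39]);
translate([252, 132, 1177]) cube([336, 38, 39]);
translate([252, 132, 1473]) cube([336, 38, 39]);
translate([252, 132, 1769]) cube([336, 38, 39]);
translate([252, 132, 2065]) cube([336, 38, 39]);


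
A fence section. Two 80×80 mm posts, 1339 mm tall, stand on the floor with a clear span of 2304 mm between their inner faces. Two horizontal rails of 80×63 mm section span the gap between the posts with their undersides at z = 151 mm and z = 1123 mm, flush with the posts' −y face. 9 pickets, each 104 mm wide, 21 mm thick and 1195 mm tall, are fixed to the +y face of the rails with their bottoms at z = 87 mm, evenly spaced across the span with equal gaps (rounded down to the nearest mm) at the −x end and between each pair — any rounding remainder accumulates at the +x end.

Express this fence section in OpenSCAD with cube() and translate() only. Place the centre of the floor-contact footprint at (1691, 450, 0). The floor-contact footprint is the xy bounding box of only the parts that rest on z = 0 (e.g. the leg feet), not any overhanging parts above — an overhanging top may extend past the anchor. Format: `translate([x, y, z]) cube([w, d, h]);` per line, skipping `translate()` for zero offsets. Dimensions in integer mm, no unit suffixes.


translate([459, 410, 0]) cube([80, 80, 1339]);
translate([2843, 410, 0]) cube([80, 80, 1339]);
translate([539, 410, 151]) cube([2304, 80, 63]);
translate([539, 410, 1123]) cube([2304, 80, 63]);
translate([675, 490, 87]) cube([104, 21, 1195]);
translate([915, 490, 87]) cube([104, 21, 1195]);
translate([1155, 490, 87]) cube([104, 21, 1195]);
translate([1395, 490, 87]) cube([104, 21, 1195]);
translate([1635, 490, 87]) cube([104, 21, 1195]);
translate([1875, 490, 87]) cube([104, 21, 1195]);
translate([2115, 490, 87]) cube([104, 21, 1195]);
translate([2355, 490, 87]) cube([104, 21, 1195]);
translate([2595, 490, 87]) cube([104, 21, 1195]);


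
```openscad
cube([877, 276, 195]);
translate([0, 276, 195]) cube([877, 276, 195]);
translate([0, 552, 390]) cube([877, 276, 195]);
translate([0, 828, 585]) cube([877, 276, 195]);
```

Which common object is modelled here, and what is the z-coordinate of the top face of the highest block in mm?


A staircase. The total rise is 780 mm.

4 identical blocks, each offset up and back from the previous — a staircase. Each step is 195 mm tall and there are 4 of them, so the total rise is 4 × 195 = 780 mm.


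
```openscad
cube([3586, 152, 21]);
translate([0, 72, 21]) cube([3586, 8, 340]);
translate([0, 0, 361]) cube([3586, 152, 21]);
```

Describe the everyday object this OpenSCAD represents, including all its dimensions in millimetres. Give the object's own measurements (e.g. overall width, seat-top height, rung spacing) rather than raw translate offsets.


An I-beam lying along x, 3586 mm long. Overall section height 382 mm. Two flanges 152 mm wide (y) and 21 mm thick, one on the floor and one at the top; a web 8 mm thick runs between them, centred on the flange width.


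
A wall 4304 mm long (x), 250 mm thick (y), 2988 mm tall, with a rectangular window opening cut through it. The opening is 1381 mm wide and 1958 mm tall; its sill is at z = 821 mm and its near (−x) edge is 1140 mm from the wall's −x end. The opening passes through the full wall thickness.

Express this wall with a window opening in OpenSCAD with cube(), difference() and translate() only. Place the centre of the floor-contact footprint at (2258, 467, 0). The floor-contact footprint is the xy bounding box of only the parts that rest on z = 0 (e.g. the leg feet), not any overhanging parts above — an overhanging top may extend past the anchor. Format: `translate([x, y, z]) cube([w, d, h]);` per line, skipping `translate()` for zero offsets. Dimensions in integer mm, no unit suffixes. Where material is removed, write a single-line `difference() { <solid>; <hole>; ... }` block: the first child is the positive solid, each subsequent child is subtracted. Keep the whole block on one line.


difference() { translate([106, 342, 0]) cube([4304, 250, 2988]); translate([1246, 342, 821]) cube([1381, 250, 1958]); }


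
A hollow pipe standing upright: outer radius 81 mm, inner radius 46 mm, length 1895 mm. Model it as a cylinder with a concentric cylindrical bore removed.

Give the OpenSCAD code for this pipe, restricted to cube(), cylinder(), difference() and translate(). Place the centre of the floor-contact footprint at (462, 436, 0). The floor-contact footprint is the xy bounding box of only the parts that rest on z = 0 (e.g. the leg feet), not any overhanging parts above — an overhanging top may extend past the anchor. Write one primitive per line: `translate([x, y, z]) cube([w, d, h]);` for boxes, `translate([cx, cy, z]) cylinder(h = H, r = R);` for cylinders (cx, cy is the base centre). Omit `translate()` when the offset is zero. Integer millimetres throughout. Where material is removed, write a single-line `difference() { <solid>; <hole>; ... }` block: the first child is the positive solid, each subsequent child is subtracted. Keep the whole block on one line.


difference() { translate([462, 436, 0]) cylinder(h = 1895, r = 81); translate([462, 436, 0]) cylinder(h = 1895, r = 46); }


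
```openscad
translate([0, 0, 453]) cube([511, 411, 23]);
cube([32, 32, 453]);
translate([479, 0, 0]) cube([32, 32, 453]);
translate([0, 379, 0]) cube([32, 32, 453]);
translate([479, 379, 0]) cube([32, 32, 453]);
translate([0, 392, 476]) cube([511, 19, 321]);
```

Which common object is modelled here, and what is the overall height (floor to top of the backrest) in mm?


A chair. The overall height is 797 mm.

A slab on four corner posts with a tall panel at the back — a chair. The seat slab sits at z = 453 with thickness 23, and the 321 mm backrest starts at the seat top, so the overall height is 453 + 23 + 321 = 797 mm.


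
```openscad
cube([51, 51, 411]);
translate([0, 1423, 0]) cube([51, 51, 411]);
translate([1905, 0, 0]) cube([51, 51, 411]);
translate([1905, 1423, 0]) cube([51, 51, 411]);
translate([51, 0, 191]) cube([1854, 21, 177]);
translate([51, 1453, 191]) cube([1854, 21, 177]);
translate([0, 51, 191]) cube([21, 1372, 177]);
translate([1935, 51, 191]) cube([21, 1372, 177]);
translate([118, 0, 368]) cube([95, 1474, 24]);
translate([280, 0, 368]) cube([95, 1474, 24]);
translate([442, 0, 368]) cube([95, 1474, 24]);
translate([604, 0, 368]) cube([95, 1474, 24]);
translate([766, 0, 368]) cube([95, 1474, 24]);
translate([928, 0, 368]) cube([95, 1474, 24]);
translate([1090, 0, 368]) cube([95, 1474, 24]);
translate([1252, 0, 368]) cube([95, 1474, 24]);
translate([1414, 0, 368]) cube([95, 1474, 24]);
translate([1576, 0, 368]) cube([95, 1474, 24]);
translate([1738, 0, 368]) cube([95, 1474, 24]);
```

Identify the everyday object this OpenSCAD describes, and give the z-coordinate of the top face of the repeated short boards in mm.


A bed frame. The slat-top height is 392 mm.

Four posts, four rails, and a row of slats — a bed frame. Slats sit on the rails at z = 191 + 177 = 368; with slat thickness 24, the top is 392 mm.


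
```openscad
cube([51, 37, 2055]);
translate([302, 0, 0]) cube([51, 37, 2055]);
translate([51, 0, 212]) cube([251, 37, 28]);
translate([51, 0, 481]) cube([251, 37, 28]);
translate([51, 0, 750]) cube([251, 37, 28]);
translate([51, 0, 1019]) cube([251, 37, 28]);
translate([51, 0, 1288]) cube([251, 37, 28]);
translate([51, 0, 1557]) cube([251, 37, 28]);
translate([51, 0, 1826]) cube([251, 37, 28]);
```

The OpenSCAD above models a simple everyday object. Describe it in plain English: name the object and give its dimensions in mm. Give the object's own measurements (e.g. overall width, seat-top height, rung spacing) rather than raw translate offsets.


A straight ladder. Two 51×37 mm vertical rails, 2055 mm tall, stand 353 mm apart (outside-to-outside) with their front faces coplanar on the −y side. 7 rungs, each 37 mm deep and 28 mm tall, span between the inner faces of the rails, front faces flush with the rails. The lowest rung's underside is at z = 212 mm and rungs are spaced 269 mm apart (underside to underside).


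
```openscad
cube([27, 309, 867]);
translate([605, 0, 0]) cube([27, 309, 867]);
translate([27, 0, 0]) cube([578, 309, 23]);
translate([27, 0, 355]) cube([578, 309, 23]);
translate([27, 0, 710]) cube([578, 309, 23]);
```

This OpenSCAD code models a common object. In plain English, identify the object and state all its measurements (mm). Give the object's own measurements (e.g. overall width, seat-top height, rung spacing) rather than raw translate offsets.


An open bookshelf. Two side panels, each 27 mm thick, 309 mm deep and 867 mm tall, stand 632 mm apart (outside-to-outside). Between them sit 3 shelves, each 23 mm thick and 309 mm deep, spanning the full gap between the sides. The bottom shelf rests on the floor (its underside at z = 0) and the clear gap between one shelf's top and the next shelf's underside is 332 mm.


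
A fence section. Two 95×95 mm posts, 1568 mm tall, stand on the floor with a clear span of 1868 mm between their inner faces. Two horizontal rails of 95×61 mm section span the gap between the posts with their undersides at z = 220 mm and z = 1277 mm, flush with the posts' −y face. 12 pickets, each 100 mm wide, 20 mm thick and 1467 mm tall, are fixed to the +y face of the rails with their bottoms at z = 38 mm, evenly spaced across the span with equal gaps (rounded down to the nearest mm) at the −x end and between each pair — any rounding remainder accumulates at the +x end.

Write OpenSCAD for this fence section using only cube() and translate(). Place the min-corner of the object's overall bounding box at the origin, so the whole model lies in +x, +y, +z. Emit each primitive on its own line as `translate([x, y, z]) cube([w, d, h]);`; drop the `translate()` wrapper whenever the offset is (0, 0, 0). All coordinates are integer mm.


cube([95, 95, 1568]);
translate([1963, 0, 0]) cube([95, 95, 1568]);
translate([95, 0, 220]) cube([1868, 95, 61]);
translate([95, 0, 1277]) cube([1868, 95, 61]);
translate([146, 95, 38]) cube([100, 20, 1467]);
translate([297, 95, 38]) cube([100, 20, 1467]);
translate([448, 95, 38]) cube([100, 20, 1467]);
translate([599, 95, 38]) cube([100, 20, 1467]);
translate([750, 95, 38]) cube([100, 20, 1467]);
translate([901, 95, 38]) cube([100, 20, 1467]);
translate([1052, 95, 38]) cube([100, 20, 1467]);
translate([1203, 95, 38]) cube([100, 20, 1467]);
translate([1354, 95, 38]) cube([100, 20, 1467]);
translate([1505, 95, 38]) cube([100, 20, 1467]);
translate([1656, 95, 38]) cube([100, 20, 1467]);
translate([1807, 95, 38]) cube([100, 20, 1467]);


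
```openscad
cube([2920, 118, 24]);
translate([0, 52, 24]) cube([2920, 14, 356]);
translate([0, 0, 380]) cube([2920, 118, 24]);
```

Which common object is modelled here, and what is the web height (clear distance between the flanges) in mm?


An I-beam. The web height is 356 mm.

Two wide flanges with a thin centred web — an I-beam. Overall 404 mm minus two 24 mm flanges gives a web of 404 − 2·24 = 356 mm.


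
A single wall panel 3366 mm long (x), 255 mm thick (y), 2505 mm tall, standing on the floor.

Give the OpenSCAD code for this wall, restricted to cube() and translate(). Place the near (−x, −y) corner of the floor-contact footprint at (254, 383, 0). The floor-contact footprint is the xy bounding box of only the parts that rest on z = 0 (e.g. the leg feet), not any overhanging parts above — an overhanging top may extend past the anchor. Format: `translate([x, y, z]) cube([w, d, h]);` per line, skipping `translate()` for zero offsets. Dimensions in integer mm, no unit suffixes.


translate([254, 383, 0]) cube([3366, 255, 2505]);


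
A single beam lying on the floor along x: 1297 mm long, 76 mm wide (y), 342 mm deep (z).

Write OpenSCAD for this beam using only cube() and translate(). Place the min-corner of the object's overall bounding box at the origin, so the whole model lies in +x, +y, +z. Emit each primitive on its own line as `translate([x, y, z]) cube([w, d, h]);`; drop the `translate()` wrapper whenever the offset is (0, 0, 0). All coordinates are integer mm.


cube([1297, 76, 342]);


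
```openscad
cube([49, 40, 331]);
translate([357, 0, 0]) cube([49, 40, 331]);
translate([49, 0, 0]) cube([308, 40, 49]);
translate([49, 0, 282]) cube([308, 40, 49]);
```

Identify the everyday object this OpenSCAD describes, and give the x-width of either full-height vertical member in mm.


A picture frame. The border width is 49 mm.

Four thin pieces enclosing a rectangular opening — a picture frame. The two full-height stiles are 331 mm tall; the top rail sits at z = 282 and is 49 mm tall, so the border above the opening is 331 − 282 = 49 mm, matching the stile x-width.


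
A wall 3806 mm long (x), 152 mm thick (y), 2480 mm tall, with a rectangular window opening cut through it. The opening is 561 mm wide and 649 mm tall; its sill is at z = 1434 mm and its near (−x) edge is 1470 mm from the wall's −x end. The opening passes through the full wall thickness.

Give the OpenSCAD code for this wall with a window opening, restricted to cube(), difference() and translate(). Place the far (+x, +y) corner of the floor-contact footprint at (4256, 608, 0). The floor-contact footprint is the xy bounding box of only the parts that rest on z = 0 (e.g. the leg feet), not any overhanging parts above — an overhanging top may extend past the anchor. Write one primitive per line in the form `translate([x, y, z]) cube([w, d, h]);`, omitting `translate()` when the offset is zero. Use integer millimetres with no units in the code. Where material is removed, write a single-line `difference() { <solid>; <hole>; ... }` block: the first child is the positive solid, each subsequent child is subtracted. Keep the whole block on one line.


difference() { translate([450, 456, 0]) cube([3806, 152, 2480]); translate([1920, 456, 1434]) cube([561, 152, 649]); }


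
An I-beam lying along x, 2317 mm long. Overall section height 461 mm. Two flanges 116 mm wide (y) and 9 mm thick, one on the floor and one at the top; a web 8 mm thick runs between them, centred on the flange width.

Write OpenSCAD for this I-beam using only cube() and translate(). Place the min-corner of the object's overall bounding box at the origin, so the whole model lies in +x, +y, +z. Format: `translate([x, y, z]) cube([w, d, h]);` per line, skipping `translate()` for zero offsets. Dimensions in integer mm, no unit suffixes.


cube([2317, 116, 9]);
translate([0, 54, 9]) cube([2317, 8, 443]);
translate([0, 0, 452]) cube([2317, 116, 9]);


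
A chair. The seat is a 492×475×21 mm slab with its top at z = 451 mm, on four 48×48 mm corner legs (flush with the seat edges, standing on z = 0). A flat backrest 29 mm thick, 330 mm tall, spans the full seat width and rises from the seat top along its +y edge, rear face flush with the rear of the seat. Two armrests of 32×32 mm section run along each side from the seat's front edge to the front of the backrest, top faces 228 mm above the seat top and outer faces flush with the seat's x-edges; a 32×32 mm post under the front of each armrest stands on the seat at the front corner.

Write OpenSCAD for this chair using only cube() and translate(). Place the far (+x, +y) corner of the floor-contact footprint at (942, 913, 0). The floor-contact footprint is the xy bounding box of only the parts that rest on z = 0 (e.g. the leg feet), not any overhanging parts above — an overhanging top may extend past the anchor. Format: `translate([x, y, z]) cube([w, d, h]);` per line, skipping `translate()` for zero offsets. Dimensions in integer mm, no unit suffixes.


// leg_h = 451 - 21 = 430
// arm post h = 228 - 32 = 196
translate([450, 438, 430]) cube([492, 475, 21]);
translate([450, 438, 0]) cube([48, 48, 430]);
translate([894, 438, 0]) cube([48, 48, 430]);
translate([450, 865, 0]) cube([48, 48, 430]);
translate([894, 865, 0]) cube([48, 48, 430]);
translate([450, 884, 451]) cube([492, 29, 330]);
translate([450, 438, 647]) cube([32, 446, 32]);
translate([910, 438, 647]) cube([32, 446, 32]);
translate([450, 438, 451]) cube([32, 32, 196]);
translate([910, 438, 451]) cube([32, 32, 196]);


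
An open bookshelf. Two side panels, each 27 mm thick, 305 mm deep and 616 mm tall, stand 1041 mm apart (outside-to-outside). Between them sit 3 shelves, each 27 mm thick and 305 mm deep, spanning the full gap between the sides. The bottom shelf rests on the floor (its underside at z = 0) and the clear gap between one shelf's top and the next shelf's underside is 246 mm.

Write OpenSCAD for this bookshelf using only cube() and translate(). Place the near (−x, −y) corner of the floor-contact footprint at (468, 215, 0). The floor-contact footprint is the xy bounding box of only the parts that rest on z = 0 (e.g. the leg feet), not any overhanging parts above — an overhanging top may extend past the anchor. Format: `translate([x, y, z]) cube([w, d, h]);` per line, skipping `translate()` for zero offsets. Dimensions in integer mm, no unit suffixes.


translate([468, 215, 0]) cube([27, 305, 616]);
translate([1482, 215, 0]) cube([27, 305, 616]);
translate([495, 215, 0]) cube([987, 305, 27]);
translate([495, 215, 273]) cube([987, 305, 27]);
translate([495, 215, 546]) cube([987, 305, 27]);


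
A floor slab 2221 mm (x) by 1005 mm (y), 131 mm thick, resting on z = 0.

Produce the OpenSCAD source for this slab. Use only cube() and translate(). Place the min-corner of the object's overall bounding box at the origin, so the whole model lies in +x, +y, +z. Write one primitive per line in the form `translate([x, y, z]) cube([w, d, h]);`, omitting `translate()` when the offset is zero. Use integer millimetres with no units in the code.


cube([2221, 1005, 131]);


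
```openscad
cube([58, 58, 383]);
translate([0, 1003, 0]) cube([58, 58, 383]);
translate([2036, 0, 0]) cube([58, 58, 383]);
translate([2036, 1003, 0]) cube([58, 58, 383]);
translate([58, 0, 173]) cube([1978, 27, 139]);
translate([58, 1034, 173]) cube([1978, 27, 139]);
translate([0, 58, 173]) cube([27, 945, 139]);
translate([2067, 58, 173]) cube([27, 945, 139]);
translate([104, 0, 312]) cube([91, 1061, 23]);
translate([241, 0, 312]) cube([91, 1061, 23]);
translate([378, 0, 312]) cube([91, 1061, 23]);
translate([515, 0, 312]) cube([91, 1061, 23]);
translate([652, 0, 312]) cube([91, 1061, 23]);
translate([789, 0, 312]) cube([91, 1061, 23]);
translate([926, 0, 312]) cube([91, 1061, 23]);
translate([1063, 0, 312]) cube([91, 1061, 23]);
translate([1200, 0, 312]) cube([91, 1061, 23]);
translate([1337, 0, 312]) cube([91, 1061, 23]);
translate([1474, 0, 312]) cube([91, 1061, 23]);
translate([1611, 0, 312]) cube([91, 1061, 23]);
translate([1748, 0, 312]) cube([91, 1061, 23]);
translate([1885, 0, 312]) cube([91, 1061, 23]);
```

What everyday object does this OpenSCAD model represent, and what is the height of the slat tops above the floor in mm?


A bed frame. The slat-top height is 335 mm.

Four posts, four rails, and a row of slats — a bed frame. Slats sit on the rails at z = 173 + 139 = 312; with slat thickness 23, the top is 335 mm.


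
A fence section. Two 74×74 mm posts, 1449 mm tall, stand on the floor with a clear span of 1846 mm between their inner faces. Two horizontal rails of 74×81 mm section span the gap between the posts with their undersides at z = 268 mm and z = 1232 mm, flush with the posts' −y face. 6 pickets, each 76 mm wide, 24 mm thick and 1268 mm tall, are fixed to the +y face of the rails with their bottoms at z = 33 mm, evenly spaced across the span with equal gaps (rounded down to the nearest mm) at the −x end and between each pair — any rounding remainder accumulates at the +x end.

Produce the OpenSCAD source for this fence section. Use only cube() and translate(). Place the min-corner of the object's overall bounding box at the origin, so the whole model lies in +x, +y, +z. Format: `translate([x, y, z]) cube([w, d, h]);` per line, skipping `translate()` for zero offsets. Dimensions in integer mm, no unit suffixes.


cube([74, 74, 1449]);
translate([1920, 0, 0]) cube([74, 74, 1449]);
translate([74, 0, 268]) cube([1846, 74, 81]);
translate([74, 0, 1232]) cube([1846, 74, 81]);
translate([272, 74, 33]) cube([76, 24, 1268]);
translate([546, 74, 33]) cube([76, 24, 1268]);
translate([820, 74, 33]) cube([76, 24, 1268]);
translate([1094, 74, 33]) cube([76, 24, 1268]);
translate([1368, 74, 33]) cube([76, 24, 1268]);
translate([1642, 74, 33]) cube([76, 24, 1268]);


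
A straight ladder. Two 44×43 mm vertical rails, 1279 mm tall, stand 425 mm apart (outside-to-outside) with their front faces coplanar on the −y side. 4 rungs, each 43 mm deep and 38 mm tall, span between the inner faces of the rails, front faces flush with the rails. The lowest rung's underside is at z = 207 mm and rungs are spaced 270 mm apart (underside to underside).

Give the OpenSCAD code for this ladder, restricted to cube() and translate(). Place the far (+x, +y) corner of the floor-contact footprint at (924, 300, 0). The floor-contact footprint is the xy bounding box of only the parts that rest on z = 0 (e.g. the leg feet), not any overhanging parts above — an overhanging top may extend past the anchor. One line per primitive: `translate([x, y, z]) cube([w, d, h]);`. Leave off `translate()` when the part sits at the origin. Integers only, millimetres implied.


// rung span = 425 - 2*44 = 337
// rung[k] z = 207 + k*270
translate([499, 257, 0]) cube([44, 43, 1279]);
translate([880, 257, 0]) cube([44, 43, 1279]);
translate([543, 257, 207]) cube([337, 43, 38]);
translate([543, 257, 477]) cube([337, 43, 38]);
translate([543, 257, 747]) cube([337, 43, 38]);
translate([543, 257, 1017]) cube([337, 43, 38]);


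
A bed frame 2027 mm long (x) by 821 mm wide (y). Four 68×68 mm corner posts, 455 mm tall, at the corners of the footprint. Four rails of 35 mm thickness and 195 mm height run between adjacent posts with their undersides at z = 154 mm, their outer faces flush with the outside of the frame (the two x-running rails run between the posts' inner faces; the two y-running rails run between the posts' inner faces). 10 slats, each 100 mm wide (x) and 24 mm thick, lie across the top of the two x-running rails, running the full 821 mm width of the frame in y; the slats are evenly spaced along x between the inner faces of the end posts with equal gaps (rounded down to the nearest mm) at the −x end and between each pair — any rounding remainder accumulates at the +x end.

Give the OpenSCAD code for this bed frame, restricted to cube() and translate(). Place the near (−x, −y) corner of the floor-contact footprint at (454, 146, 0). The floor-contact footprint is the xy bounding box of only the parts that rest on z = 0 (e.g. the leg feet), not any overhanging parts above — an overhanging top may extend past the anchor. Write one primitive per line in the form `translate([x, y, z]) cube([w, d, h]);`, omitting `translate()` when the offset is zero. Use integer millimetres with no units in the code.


translate([454, 146, 0]) cube([68, 68, 455]);
translate([454, 899, 0]) cube([68, 68, 455]);
translate([2413, 146, 0]) cube([68, 68, 455]);
translate([2413, 899, 0]) cube([68, 68, 455]);
translate([522, 146, 154]) cube([1891, 35, 195]);
translate([522, 932, 154]) cube([1891, 35, 195]);
translate([454, 214, 154]) cube([35, 685, 195]);
translate([2446, 214, 154]) cube([35, 685, 195]);
translate([603, 146, 349]) cube([100, 821, 24]);
translate([784, 146, 349]) cube([100, 821, 24]);
translate([965, 146, 349]) cube([100, 821, 24]);
translate([1146, 146, 349]) cube([100, 821, 24]);
translate([1327, 146, 349]) cube([100, 821, 24]);
translate([1508, 146, 349]) cube([100, 821, 24]);
translate([1689, 146, 349]) cube([100, 821, 24]);
translate([1870, 146, 349]) cube([100, 821, 24]);
translate([2051, 146, 349]) cube([100, 821, 24]);
translate([2232, 146, 349]) cube([100, 821, 24]);


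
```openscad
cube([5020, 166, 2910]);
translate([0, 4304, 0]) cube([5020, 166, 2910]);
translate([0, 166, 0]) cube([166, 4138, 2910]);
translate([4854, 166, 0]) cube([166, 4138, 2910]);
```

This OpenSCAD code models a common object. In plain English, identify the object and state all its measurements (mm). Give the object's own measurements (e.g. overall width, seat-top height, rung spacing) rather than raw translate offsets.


The wall frame of a small rectangular building: four walls, each 2910 mm tall and 166 mm thick, enclosing a footprint 5020 mm (x) by 4470 mm (y) outside-to-outside, with no floor or roof. The front and back walls (the −y and +y sides) span the full width; the two side walls fit between them.


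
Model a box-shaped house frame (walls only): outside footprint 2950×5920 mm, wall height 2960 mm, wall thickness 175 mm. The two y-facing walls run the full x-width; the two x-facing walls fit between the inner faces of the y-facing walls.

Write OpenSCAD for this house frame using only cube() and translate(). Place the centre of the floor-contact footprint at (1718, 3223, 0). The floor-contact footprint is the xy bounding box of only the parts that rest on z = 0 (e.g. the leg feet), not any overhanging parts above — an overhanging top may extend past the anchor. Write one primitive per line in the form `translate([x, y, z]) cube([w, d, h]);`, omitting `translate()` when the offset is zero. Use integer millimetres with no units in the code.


translate([243, 263, 0]) cube([2950, 175, 2960]);
translate([243, 6008, 0]) cube([2950, 175, 2960]);
translate([243, 438, 0]) cube([175, 5570, 2960]);
translate([3018, 438, 0]) cube([175, 5570, 2960]);


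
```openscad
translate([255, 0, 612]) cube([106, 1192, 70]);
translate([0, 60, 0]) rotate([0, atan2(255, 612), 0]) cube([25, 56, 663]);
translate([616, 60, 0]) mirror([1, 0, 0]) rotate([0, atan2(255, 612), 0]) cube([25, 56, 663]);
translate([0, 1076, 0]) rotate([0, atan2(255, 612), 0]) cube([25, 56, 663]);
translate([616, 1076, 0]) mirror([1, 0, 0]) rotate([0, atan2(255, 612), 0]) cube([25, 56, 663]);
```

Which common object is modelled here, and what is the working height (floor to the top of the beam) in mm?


A sawhorse. The overall height is 682 mm.

A beam across two mirrored pairs of raked legs — a sawhorse. The beam's underside is at z = 612 (matching the legs' vertical rise in atan2(255, 612)) and the beam is 70 mm tall, so its top is at 612 + 70 = 682 mm. The raked legs top out at the beam's underside, so that is the highest point.


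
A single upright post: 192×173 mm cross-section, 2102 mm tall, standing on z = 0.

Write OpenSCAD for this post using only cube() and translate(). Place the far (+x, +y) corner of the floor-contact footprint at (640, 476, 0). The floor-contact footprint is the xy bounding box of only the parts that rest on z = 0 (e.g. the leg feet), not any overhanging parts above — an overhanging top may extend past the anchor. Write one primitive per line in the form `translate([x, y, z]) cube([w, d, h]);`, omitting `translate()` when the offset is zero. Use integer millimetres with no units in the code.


translate([448, 303, 0]) cube([192, 173, 2102]);


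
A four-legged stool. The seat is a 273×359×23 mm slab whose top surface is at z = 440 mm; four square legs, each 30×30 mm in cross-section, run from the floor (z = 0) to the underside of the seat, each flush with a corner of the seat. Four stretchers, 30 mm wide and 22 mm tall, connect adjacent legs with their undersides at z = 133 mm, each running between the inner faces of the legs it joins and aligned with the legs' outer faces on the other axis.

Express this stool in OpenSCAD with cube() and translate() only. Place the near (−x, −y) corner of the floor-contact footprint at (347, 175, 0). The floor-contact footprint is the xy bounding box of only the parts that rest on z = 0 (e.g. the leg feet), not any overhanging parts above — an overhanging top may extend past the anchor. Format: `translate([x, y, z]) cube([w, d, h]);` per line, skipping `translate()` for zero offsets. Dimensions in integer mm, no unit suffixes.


translate([347, 175, 417]) cube([273, 359, 23]);
translate([347, 175, 0]) cube([30, 30, 417]);
translate([590, 175, 0]) cube([30, 30, 417]);
translate([347, 504, 0]) cube([30, 30, 417]);
translate([590, 504, 0]) cube([30, 30, 417]);
translate([377, 175, 133]) cube([213, 30, 22]);
translate([377, 504, 133]) cube([213, 30, 22]);
translate([347, 205, 133]) cube([30, 299, 22]);
translate([590, 205, 133]) cube([30, 299, 22]);


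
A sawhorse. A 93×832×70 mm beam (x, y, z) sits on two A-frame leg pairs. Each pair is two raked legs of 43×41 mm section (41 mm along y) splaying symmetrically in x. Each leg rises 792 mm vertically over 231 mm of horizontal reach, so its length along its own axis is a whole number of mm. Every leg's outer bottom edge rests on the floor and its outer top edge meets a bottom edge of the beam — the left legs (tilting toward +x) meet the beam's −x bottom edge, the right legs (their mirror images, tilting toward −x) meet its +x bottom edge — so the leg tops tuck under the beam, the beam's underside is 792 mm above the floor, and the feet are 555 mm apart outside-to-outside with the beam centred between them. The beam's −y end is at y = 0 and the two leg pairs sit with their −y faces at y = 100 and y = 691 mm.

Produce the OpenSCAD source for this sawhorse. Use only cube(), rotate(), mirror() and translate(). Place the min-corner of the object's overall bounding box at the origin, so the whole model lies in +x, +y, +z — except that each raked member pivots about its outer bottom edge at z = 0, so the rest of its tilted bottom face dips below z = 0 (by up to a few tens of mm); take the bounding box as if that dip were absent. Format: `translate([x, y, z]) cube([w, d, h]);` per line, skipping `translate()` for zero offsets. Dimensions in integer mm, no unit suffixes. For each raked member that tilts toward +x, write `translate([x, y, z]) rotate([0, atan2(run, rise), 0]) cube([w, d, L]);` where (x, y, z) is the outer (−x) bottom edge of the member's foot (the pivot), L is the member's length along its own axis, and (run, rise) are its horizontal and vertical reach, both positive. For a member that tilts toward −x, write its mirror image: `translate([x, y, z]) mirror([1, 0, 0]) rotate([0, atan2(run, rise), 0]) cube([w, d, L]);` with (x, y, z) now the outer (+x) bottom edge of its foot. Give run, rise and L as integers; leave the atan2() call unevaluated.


translate([231, 0, 792]) cube([93, 832, 70]);
translate([0, 100, 0]) rotate([0, atan2(231, 792), 0]) cube([43, 41, 825]);
translate([555, 100, 0]) mirror([1, 0, 0]) rotate([0, atan2(231, 792), 0]) cube([43, 41, 825]);
translate([0, 691, 0]) rotate([0, atan2(231, 792), 0]) cube([43, 41, 825]);
translate([555, 691, 0]) mirror([1, 0, 0]) rotate([0, atan2(231, 792), 0]) cube([43, 41, 825]);


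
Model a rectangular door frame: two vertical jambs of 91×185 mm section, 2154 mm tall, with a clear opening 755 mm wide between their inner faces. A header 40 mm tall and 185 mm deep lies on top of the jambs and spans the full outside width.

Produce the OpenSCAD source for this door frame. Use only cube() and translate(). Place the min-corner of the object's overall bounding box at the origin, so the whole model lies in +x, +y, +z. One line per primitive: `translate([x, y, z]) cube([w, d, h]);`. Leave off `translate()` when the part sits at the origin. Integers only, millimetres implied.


cube([91, 185, 2154]);
translate([846, 0, 0]) cube([91, 185, 2154]);
translate([0, 0, 2154]) cube([937, 185, 40]);


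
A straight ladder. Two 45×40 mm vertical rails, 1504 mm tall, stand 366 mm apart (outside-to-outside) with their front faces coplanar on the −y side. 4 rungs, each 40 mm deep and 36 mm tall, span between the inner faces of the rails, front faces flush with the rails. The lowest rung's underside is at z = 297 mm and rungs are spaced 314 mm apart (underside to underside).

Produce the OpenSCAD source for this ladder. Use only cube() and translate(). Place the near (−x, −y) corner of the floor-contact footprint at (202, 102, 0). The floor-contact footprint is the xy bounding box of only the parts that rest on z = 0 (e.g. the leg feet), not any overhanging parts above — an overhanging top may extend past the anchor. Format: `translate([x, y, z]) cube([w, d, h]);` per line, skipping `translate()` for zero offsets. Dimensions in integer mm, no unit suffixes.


translate([202, 102, 0]) cube([45, 40, 1504]);
translate([523, 102, 0]) cube([45, 40, 1504]);
translate([247, 102, 297]) cube([276, 40, 36]);
translate([247, 102, 611]) cube([276, 40, 36]);
translate([247, 102, 925]) cube([276, 40, 36]);
translate([247, 102, 1239]) cube([276, 40, 36]);


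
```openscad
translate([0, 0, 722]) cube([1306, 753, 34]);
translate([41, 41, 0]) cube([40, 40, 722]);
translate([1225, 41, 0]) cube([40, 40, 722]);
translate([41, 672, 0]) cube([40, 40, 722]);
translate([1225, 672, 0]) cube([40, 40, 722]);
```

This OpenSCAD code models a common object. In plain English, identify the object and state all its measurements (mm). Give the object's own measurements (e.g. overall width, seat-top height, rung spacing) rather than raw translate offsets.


A rectangular dining table. The top is 1306×753×34 mm with its upper surface at z = 756 mm. It stands on four 40×40 mm square legs, each inset 41 mm from the nearest pair of top edges, running from the floor to the underside of the top.


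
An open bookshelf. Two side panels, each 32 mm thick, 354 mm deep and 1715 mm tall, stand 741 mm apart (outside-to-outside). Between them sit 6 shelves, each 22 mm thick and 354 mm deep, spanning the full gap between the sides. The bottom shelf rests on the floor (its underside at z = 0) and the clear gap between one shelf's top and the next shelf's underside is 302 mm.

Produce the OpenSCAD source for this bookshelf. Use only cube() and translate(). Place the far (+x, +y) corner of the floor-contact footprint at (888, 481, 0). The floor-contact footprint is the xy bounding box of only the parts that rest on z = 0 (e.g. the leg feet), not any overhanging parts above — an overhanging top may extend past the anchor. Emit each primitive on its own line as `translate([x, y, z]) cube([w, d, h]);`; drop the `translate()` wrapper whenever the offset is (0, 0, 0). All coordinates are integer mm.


translate([147, 127, 0]) cube([32, 354, 1715]);
translate([856, 127, 0]) cube([32, 354, 1715]);
translate([179, 127, 0]) cube([677, 354, 22]);
translate([179, 127, 324]) cube([677, 354, 22]);
translate([179, 127, 648]) cube([677, 354, 22]);
translate([179, 127, 972]) cube([677, 354, 22]);
translate([179, 127, 1296]) cube([677, 354, 22]);
translate([179, 127, 1620]) cube([677, 354, 22]);


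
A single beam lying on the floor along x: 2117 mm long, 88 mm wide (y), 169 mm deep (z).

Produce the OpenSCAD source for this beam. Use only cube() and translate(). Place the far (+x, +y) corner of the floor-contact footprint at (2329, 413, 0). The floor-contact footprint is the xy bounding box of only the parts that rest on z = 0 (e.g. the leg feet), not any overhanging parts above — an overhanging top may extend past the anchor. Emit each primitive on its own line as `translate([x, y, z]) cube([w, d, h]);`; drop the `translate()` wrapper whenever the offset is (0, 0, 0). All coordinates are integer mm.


translate([212, 325, 0]) cube([2117, 88, 169]);


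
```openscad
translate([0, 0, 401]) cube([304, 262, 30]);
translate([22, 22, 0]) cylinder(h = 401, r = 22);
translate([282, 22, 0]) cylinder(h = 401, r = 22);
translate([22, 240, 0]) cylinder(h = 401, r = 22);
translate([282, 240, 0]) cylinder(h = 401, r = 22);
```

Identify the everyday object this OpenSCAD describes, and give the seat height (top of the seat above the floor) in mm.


A stool. The seat height is 431 mm.

A 304×262×30 slab at z = 401 on four corner cylinders — a stool. The seat top is 401 + 30 = 431 mm.


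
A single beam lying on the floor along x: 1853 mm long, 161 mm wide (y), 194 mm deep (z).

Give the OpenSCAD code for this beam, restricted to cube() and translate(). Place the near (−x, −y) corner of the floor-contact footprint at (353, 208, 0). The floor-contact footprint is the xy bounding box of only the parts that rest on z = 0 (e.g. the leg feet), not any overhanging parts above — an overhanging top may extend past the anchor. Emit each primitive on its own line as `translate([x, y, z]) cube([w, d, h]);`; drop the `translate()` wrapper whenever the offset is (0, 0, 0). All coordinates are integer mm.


translate([353, 208, 0]) cube([1853, 161, 194]);


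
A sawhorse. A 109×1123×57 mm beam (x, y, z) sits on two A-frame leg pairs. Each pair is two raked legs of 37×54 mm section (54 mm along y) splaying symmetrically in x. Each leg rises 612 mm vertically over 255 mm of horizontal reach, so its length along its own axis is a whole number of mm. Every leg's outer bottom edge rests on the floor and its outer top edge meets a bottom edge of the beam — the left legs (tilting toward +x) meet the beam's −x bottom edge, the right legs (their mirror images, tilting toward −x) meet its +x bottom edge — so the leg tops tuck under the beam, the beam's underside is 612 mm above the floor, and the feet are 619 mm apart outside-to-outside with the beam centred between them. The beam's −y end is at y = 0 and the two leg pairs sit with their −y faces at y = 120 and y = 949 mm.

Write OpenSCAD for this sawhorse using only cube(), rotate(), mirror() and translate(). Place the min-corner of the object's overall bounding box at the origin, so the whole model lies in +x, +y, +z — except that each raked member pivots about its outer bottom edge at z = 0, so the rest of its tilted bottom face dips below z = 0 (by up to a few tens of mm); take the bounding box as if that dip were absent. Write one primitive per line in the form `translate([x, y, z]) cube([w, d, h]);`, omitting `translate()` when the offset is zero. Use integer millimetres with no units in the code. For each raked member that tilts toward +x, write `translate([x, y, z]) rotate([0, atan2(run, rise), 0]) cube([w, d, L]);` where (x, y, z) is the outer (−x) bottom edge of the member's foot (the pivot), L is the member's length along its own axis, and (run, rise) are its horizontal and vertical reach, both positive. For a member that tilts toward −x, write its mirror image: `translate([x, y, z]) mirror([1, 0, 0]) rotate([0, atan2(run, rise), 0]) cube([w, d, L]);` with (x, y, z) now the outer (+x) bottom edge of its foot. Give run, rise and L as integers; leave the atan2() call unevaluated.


translate([255, 0, 612]) cube([109, 1123, 57]);
translate([0, 120, 0]) rotate([0, atan2(255, 612), 0]) cube([37, 54, 663]);
translate([619, 120, 0]) mirror([1, 0, 0]) rotate([0, atan2(255, 612), 0]) cube([37, 54, 663]);
translate([0, 949, 0]) rotate([0, atan2(255, 612), 0]) cube([37, 54, 663]);
translate([619, 949, 0]) mirror([1, 0, 0]) rotate([0, atan2(255, 612), 0]) cube([37, 54, 663]);


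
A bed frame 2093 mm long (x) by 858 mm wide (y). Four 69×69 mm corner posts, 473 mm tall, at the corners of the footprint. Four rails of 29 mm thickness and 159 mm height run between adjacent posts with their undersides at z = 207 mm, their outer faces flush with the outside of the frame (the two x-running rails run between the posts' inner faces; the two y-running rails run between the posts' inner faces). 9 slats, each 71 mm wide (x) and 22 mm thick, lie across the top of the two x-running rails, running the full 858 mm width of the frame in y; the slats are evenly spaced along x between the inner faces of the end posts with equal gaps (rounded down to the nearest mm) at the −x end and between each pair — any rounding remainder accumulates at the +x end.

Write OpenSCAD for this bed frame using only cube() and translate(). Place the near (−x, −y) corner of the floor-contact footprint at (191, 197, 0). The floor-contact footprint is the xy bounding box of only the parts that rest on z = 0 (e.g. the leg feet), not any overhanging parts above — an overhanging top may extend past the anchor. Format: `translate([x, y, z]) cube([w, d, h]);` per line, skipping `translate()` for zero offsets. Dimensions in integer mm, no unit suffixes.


translate([191, 197, 0]) cube([69, 69, 473]);
translate([191, 986, 0]) cube([69, 69, 473]);
translate([2215, 197, 0]) cube([69, 69, 473]);
translate([2215, 986, 0]) cube([69, 69, 473]);
translate([260, 197, 207]) cube([1955, 29, 159]);
translate([260, 1026, 207]) cube([1955, 29, 159]);
translate([191, 266, 207]) cube([29, 720, 159]);
translate([2255, 266, 207]) cube([29, 720, 159]);
translate([391, 197, 366]) cube([71, 858, 22]);
translate([593, 197, 366]) cube([71, 858, 22]);
translate([795, 197, 366]) cube([71, 858, 22]);
translate([997, 197, 366]) cube([71, 858, 22]);
translate([1199, 197, 366]) cube([71, 858, 22]);
translate([1401, 197, 366]) cube([71, 858, 22]);
translate([1603, 197, 366]) cube([71, 858, 22]);
translate([1805, 197, 366]) cube([71, 858, 22]);
translate([2007, 197, 366]) cube([71, 858, 22]);
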